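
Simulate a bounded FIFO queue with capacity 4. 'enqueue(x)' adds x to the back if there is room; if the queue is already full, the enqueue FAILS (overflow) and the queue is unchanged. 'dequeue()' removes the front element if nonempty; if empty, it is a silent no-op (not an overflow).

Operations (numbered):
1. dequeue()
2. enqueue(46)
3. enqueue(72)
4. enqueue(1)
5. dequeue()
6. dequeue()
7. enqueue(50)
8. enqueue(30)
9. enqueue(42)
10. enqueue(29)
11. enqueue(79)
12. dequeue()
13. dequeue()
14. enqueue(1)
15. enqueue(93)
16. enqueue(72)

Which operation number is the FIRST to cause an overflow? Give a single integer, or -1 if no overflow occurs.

Answer: 10

Derivation:
1. dequeue(): empty, no-op, size=0
2. enqueue(46): size=1
3. enqueue(72): size=2
4. enqueue(1): size=3
5. dequeue(): size=2
6. dequeue(): size=1
7. enqueue(50): size=2
8. enqueue(30): size=3
9. enqueue(42): size=4
10. enqueue(29): size=4=cap → OVERFLOW (fail)
11. enqueue(79): size=4=cap → OVERFLOW (fail)
12. dequeue(): size=3
13. dequeue(): size=2
14. enqueue(1): size=3
15. enqueue(93): size=4
16. enqueue(72): size=4=cap → OVERFLOW (fail)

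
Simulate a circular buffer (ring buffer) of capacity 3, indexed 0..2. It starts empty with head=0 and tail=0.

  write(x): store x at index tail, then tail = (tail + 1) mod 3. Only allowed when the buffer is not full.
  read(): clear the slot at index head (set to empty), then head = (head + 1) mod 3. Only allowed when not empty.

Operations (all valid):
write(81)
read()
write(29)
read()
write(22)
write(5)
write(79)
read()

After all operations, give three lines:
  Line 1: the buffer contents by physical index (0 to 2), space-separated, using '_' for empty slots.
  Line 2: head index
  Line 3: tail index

Answer: 5 79 _
0
2

Derivation:
write(81): buf=[81 _ _], head=0, tail=1, size=1
read(): buf=[_ _ _], head=1, tail=1, size=0
write(29): buf=[_ 29 _], head=1, tail=2, size=1
read(): buf=[_ _ _], head=2, tail=2, size=0
write(22): buf=[_ _ 22], head=2, tail=0, size=1
write(5): buf=[5 _ 22], head=2, tail=1, size=2
write(79): buf=[5 79 22], head=2, tail=2, size=3
read(): buf=[5 79 _], head=0, tail=2, size=2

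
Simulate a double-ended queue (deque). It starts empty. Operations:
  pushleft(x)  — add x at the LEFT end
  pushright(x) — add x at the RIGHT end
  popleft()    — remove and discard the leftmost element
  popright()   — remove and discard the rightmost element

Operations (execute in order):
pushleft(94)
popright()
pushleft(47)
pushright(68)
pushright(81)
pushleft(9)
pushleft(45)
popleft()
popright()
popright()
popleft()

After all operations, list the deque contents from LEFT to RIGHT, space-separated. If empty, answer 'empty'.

pushleft(94): [94]
popright(): []
pushleft(47): [47]
pushright(68): [47, 68]
pushright(81): [47, 68, 81]
pushleft(9): [9, 47, 68, 81]
pushleft(45): [45, 9, 47, 68, 81]
popleft(): [9, 47, 68, 81]
popright(): [9, 47, 68]
popright(): [9, 47]
popleft(): [47]

Answer: 47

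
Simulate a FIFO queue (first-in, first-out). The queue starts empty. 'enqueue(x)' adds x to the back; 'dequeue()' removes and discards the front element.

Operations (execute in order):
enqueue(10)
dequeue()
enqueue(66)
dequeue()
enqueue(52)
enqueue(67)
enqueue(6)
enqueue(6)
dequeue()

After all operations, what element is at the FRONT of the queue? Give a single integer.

enqueue(10): queue = [10]
dequeue(): queue = []
enqueue(66): queue = [66]
dequeue(): queue = []
enqueue(52): queue = [52]
enqueue(67): queue = [52, 67]
enqueue(6): queue = [52, 67, 6]
enqueue(6): queue = [52, 67, 6, 6]
dequeue(): queue = [67, 6, 6]

Answer: 67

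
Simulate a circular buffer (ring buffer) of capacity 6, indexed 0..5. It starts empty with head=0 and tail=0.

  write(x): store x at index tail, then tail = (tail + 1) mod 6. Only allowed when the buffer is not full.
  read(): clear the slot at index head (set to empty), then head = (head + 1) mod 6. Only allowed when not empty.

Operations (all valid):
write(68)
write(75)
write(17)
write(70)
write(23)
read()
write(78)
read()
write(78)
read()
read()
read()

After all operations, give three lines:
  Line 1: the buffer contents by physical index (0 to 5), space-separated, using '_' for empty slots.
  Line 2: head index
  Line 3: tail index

write(68): buf=[68 _ _ _ _ _], head=0, tail=1, size=1
write(75): buf=[68 75 _ _ _ _], head=0, tail=2, size=2
write(17): buf=[68 75 17 _ _ _], head=0, tail=3, size=3
write(70): buf=[68 75 17 70 _ _], head=0, tail=4, size=4
write(23): buf=[68 75 17 70 23 _], head=0, tail=5, size=5
read(): buf=[_ 75 17 70 23 _], head=1, tail=5, size=4
write(78): buf=[_ 75 17 70 23 78], head=1, tail=0, size=5
read(): buf=[_ _ 17 70 23 78], head=2, tail=0, size=4
write(78): buf=[78 _ 17 70 23 78], head=2, tail=1, size=5
read(): buf=[78 _ _ 70 23 78], head=3, tail=1, size=4
read(): buf=[78 _ _ _ 23 78], head=4, tail=1, size=3
read(): buf=[78 _ _ _ _ 78], head=5, tail=1, size=2

Answer: 78 _ _ _ _ 78
5
1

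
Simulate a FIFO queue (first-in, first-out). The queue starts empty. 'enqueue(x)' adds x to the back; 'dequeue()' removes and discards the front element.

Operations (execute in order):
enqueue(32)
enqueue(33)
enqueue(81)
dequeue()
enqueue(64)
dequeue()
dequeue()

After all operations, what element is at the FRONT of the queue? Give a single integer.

enqueue(32): queue = [32]
enqueue(33): queue = [32, 33]
enqueue(81): queue = [32, 33, 81]
dequeue(): queue = [33, 81]
enqueue(64): queue = [33, 81, 64]
dequeue(): queue = [81, 64]
dequeue(): queue = [64]

Answer: 64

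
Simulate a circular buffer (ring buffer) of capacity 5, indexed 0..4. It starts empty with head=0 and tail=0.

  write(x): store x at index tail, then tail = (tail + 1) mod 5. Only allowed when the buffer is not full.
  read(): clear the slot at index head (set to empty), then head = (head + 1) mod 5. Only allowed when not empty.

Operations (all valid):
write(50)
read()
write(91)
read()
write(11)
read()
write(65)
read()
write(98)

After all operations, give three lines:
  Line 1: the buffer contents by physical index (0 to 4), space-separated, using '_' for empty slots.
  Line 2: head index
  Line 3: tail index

Answer: _ _ _ _ 98
4
0

Derivation:
write(50): buf=[50 _ _ _ _], head=0, tail=1, size=1
read(): buf=[_ _ _ _ _], head=1, tail=1, size=0
write(91): buf=[_ 91 _ _ _], head=1, tail=2, size=1
read(): buf=[_ _ _ _ _], head=2, tail=2, size=0
write(11): buf=[_ _ 11 _ _], head=2, tail=3, size=1
read(): buf=[_ _ _ _ _], head=3, tail=3, size=0
write(65): buf=[_ _ _ 65 _], head=3, tail=4, size=1
read(): buf=[_ _ _ _ _], head=4, tail=4, size=0
write(98): buf=[_ _ _ _ 98], head=4, tail=0, size=1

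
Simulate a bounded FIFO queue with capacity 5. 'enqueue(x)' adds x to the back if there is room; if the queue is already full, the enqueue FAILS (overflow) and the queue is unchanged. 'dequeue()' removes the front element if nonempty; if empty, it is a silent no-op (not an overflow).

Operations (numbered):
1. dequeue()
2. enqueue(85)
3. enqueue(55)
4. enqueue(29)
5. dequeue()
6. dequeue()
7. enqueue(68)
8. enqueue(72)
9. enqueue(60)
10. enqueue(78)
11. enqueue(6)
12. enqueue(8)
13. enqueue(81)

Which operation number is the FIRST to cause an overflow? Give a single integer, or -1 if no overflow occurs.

1. dequeue(): empty, no-op, size=0
2. enqueue(85): size=1
3. enqueue(55): size=2
4. enqueue(29): size=3
5. dequeue(): size=2
6. dequeue(): size=1
7. enqueue(68): size=2
8. enqueue(72): size=3
9. enqueue(60): size=4
10. enqueue(78): size=5
11. enqueue(6): size=5=cap → OVERFLOW (fail)
12. enqueue(8): size=5=cap → OVERFLOW (fail)
13. enqueue(81): size=5=cap → OVERFLOW (fail)

Answer: 11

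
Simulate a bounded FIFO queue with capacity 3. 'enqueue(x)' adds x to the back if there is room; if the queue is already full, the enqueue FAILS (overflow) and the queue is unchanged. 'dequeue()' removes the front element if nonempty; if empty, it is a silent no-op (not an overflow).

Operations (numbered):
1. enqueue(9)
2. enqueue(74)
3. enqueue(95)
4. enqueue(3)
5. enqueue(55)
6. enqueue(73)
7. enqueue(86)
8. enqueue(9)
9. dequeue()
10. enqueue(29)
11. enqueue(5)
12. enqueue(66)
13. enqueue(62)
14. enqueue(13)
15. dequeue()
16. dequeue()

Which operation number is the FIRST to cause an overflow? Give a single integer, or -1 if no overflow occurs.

Answer: 4

Derivation:
1. enqueue(9): size=1
2. enqueue(74): size=2
3. enqueue(95): size=3
4. enqueue(3): size=3=cap → OVERFLOW (fail)
5. enqueue(55): size=3=cap → OVERFLOW (fail)
6. enqueue(73): size=3=cap → OVERFLOW (fail)
7. enqueue(86): size=3=cap → OVERFLOW (fail)
8. enqueue(9): size=3=cap → OVERFLOW (fail)
9. dequeue(): size=2
10. enqueue(29): size=3
11. enqueue(5): size=3=cap → OVERFLOW (fail)
12. enqueue(66): size=3=cap → OVERFLOW (fail)
13. enqueue(62): size=3=cap → OVERFLOW (fail)
14. enqueue(13): size=3=cap → OVERFLOW (fail)
15. dequeue(): size=2
16. dequeue(): size=1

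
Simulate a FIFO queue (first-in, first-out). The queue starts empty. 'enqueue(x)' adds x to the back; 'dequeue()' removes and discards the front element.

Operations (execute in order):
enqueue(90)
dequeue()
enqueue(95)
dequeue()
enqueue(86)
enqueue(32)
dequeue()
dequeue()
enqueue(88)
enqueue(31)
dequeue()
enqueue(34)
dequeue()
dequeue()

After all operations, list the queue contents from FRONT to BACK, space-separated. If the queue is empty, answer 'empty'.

Answer: empty

Derivation:
enqueue(90): [90]
dequeue(): []
enqueue(95): [95]
dequeue(): []
enqueue(86): [86]
enqueue(32): [86, 32]
dequeue(): [32]
dequeue(): []
enqueue(88): [88]
enqueue(31): [88, 31]
dequeue(): [31]
enqueue(34): [31, 34]
dequeue(): [34]
dequeue(): []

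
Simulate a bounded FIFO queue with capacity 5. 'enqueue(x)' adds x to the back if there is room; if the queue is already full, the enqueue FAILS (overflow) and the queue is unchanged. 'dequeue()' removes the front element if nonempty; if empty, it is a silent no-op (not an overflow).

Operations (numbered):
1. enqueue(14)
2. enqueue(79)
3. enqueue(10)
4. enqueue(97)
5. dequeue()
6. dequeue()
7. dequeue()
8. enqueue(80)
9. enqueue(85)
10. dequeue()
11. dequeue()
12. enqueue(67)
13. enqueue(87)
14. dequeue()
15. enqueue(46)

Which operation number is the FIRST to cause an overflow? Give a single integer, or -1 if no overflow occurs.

1. enqueue(14): size=1
2. enqueue(79): size=2
3. enqueue(10): size=3
4. enqueue(97): size=4
5. dequeue(): size=3
6. dequeue(): size=2
7. dequeue(): size=1
8. enqueue(80): size=2
9. enqueue(85): size=3
10. dequeue(): size=2
11. dequeue(): size=1
12. enqueue(67): size=2
13. enqueue(87): size=3
14. dequeue(): size=2
15. enqueue(46): size=3

Answer: -1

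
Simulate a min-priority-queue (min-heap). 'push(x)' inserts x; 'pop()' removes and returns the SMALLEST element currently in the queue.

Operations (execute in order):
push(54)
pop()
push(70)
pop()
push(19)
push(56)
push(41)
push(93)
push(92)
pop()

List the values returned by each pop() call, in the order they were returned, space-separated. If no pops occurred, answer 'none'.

Answer: 54 70 19

Derivation:
push(54): heap contents = [54]
pop() → 54: heap contents = []
push(70): heap contents = [70]
pop() → 70: heap contents = []
push(19): heap contents = [19]
push(56): heap contents = [19, 56]
push(41): heap contents = [19, 41, 56]
push(93): heap contents = [19, 41, 56, 93]
push(92): heap contents = [19, 41, 56, 92, 93]
pop() → 19: heap contents = [41, 56, 92, 93]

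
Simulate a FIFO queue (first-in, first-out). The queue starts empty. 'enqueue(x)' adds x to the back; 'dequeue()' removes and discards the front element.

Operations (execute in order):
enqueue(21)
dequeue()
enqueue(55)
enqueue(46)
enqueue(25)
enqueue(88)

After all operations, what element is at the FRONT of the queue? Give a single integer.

enqueue(21): queue = [21]
dequeue(): queue = []
enqueue(55): queue = [55]
enqueue(46): queue = [55, 46]
enqueue(25): queue = [55, 46, 25]
enqueue(88): queue = [55, 46, 25, 88]

Answer: 55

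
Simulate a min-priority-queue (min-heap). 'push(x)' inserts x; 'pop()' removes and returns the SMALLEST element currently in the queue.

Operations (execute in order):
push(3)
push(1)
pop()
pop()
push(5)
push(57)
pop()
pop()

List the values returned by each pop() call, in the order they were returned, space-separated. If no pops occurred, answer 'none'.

Answer: 1 3 5 57

Derivation:
push(3): heap contents = [3]
push(1): heap contents = [1, 3]
pop() → 1: heap contents = [3]
pop() → 3: heap contents = []
push(5): heap contents = [5]
push(57): heap contents = [5, 57]
pop() → 5: heap contents = [57]
pop() → 57: heap contents = []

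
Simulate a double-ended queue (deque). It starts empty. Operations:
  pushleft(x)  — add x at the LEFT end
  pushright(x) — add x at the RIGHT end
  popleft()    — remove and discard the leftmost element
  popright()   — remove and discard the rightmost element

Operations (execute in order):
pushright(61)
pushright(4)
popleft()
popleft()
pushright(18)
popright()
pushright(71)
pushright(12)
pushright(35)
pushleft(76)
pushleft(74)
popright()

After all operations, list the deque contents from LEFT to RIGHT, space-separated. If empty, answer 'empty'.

Answer: 74 76 71 12

Derivation:
pushright(61): [61]
pushright(4): [61, 4]
popleft(): [4]
popleft(): []
pushright(18): [18]
popright(): []
pushright(71): [71]
pushright(12): [71, 12]
pushright(35): [71, 12, 35]
pushleft(76): [76, 71, 12, 35]
pushleft(74): [74, 76, 71, 12, 35]
popright(): [74, 76, 71, 12]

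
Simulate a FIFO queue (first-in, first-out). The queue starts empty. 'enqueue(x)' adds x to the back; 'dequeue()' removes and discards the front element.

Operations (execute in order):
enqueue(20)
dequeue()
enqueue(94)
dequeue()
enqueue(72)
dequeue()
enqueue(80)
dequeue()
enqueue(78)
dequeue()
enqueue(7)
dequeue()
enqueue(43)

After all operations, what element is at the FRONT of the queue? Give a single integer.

enqueue(20): queue = [20]
dequeue(): queue = []
enqueue(94): queue = [94]
dequeue(): queue = []
enqueue(72): queue = [72]
dequeue(): queue = []
enqueue(80): queue = [80]
dequeue(): queue = []
enqueue(78): queue = [78]
dequeue(): queue = []
enqueue(7): queue = [7]
dequeue(): queue = []
enqueue(43): queue = [43]

Answer: 43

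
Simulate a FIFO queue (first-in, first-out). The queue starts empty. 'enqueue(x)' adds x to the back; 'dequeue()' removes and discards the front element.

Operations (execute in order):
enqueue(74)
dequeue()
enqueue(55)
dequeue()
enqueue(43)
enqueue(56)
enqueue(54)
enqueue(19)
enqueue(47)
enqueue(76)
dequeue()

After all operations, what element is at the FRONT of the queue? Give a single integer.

enqueue(74): queue = [74]
dequeue(): queue = []
enqueue(55): queue = [55]
dequeue(): queue = []
enqueue(43): queue = [43]
enqueue(56): queue = [43, 56]
enqueue(54): queue = [43, 56, 54]
enqueue(19): queue = [43, 56, 54, 19]
enqueue(47): queue = [43, 56, 54, 19, 47]
enqueue(76): queue = [43, 56, 54, 19, 47, 76]
dequeue(): queue = [56, 54, 19, 47, 76]

Answer: 56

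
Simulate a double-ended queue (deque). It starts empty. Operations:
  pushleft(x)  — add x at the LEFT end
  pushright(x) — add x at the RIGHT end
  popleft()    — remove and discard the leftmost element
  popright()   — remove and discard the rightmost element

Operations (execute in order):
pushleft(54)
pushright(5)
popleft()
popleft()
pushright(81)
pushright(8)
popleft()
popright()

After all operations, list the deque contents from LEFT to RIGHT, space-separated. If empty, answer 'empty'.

Answer: empty

Derivation:
pushleft(54): [54]
pushright(5): [54, 5]
popleft(): [5]
popleft(): []
pushright(81): [81]
pushright(8): [81, 8]
popleft(): [8]
popright(): []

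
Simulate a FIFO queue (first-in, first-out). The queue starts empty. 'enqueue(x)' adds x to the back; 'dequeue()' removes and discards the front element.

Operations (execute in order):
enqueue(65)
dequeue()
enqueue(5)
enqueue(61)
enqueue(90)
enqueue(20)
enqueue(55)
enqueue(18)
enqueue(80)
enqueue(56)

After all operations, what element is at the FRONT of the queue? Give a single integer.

Answer: 5

Derivation:
enqueue(65): queue = [65]
dequeue(): queue = []
enqueue(5): queue = [5]
enqueue(61): queue = [5, 61]
enqueue(90): queue = [5, 61, 90]
enqueue(20): queue = [5, 61, 90, 20]
enqueue(55): queue = [5, 61, 90, 20, 55]
enqueue(18): queue = [5, 61, 90, 20, 55, 18]
enqueue(80): queue = [5, 61, 90, 20, 55, 18, 80]
enqueue(56): queue = [5, 61, 90, 20, 55, 18, 80, 56]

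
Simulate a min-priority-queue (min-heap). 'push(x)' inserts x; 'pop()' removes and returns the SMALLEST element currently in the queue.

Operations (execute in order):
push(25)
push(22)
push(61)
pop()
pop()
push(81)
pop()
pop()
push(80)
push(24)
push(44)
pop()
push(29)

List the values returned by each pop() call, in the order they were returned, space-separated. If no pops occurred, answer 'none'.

push(25): heap contents = [25]
push(22): heap contents = [22, 25]
push(61): heap contents = [22, 25, 61]
pop() → 22: heap contents = [25, 61]
pop() → 25: heap contents = [61]
push(81): heap contents = [61, 81]
pop() → 61: heap contents = [81]
pop() → 81: heap contents = []
push(80): heap contents = [80]
push(24): heap contents = [24, 80]
push(44): heap contents = [24, 44, 80]
pop() → 24: heap contents = [44, 80]
push(29): heap contents = [29, 44, 80]

Answer: 22 25 61 81 24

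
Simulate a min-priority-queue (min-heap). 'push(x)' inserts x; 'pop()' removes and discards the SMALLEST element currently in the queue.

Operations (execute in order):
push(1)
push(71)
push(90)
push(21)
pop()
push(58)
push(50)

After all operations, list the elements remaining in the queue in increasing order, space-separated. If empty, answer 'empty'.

Answer: 21 50 58 71 90

Derivation:
push(1): heap contents = [1]
push(71): heap contents = [1, 71]
push(90): heap contents = [1, 71, 90]
push(21): heap contents = [1, 21, 71, 90]
pop() → 1: heap contents = [21, 71, 90]
push(58): heap contents = [21, 58, 71, 90]
push(50): heap contents = [21, 50, 58, 71, 90]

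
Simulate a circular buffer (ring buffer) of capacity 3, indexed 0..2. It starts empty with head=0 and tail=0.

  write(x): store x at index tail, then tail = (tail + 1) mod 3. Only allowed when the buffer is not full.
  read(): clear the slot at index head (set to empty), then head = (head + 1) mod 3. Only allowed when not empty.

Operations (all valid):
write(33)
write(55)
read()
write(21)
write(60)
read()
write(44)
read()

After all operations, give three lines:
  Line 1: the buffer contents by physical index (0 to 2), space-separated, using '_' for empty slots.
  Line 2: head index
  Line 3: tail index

write(33): buf=[33 _ _], head=0, tail=1, size=1
write(55): buf=[33 55 _], head=0, tail=2, size=2
read(): buf=[_ 55 _], head=1, tail=2, size=1
write(21): buf=[_ 55 21], head=1, tail=0, size=2
write(60): buf=[60 55 21], head=1, tail=1, size=3
read(): buf=[60 _ 21], head=2, tail=1, size=2
write(44): buf=[60 44 21], head=2, tail=2, size=3
read(): buf=[60 44 _], head=0, tail=2, size=2

Answer: 60 44 _
0
2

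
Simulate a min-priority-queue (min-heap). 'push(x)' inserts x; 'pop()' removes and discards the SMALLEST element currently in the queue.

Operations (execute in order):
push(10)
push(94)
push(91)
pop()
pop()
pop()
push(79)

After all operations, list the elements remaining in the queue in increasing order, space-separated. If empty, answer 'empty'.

Answer: 79

Derivation:
push(10): heap contents = [10]
push(94): heap contents = [10, 94]
push(91): heap contents = [10, 91, 94]
pop() → 10: heap contents = [91, 94]
pop() → 91: heap contents = [94]
pop() → 94: heap contents = []
push(79): heap contents = [79]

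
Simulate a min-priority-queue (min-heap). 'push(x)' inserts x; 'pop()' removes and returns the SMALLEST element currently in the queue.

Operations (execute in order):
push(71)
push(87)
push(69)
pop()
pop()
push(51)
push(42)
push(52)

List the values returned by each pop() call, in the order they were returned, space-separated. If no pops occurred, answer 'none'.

push(71): heap contents = [71]
push(87): heap contents = [71, 87]
push(69): heap contents = [69, 71, 87]
pop() → 69: heap contents = [71, 87]
pop() → 71: heap contents = [87]
push(51): heap contents = [51, 87]
push(42): heap contents = [42, 51, 87]
push(52): heap contents = [42, 51, 52, 87]

Answer: 69 71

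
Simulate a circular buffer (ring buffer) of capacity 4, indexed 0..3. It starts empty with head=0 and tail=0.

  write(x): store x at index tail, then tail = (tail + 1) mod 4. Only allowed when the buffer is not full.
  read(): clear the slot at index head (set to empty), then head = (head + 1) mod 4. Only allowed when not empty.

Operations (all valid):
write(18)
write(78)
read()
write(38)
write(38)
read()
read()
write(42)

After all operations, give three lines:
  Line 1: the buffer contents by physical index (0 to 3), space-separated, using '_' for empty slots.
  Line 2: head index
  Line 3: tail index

Answer: 42 _ _ 38
3
1

Derivation:
write(18): buf=[18 _ _ _], head=0, tail=1, size=1
write(78): buf=[18 78 _ _], head=0, tail=2, size=2
read(): buf=[_ 78 _ _], head=1, tail=2, size=1
write(38): buf=[_ 78 38 _], head=1, tail=3, size=2
write(38): buf=[_ 78 38 38], head=1, tail=0, size=3
read(): buf=[_ _ 38 38], head=2, tail=0, size=2
read(): buf=[_ _ _ 38], head=3, tail=0, size=1
write(42): buf=[42 _ _ 38], head=3, tail=1, size=2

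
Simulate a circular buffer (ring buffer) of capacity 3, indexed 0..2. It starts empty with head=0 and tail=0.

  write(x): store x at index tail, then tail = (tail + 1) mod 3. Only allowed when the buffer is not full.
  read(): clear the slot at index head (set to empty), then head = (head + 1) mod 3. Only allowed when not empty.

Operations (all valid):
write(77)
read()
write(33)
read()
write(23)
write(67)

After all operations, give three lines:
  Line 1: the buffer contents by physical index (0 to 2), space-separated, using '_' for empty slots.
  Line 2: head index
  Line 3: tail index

Answer: 67 _ 23
2
1

Derivation:
write(77): buf=[77 _ _], head=0, tail=1, size=1
read(): buf=[_ _ _], head=1, tail=1, size=0
write(33): buf=[_ 33 _], head=1, tail=2, size=1
read(): buf=[_ _ _], head=2, tail=2, size=0
write(23): buf=[_ _ 23], head=2, tail=0, size=1
write(67): buf=[67 _ 23], head=2, tail=1, size=2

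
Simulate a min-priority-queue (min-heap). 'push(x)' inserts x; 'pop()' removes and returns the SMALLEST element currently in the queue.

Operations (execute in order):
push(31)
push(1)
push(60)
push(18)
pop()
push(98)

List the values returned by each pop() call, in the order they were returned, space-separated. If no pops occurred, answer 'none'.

push(31): heap contents = [31]
push(1): heap contents = [1, 31]
push(60): heap contents = [1, 31, 60]
push(18): heap contents = [1, 18, 31, 60]
pop() → 1: heap contents = [18, 31, 60]
push(98): heap contents = [18, 31, 60, 98]

Answer: 1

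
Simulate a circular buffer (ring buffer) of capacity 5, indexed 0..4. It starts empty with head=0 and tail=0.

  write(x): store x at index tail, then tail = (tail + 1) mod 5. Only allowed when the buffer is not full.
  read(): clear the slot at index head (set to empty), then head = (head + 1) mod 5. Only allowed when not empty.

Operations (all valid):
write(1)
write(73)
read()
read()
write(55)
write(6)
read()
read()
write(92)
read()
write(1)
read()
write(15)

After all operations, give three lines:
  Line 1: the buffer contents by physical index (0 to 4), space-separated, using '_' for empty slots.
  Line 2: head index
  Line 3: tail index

write(1): buf=[1 _ _ _ _], head=0, tail=1, size=1
write(73): buf=[1 73 _ _ _], head=0, tail=2, size=2
read(): buf=[_ 73 _ _ _], head=1, tail=2, size=1
read(): buf=[_ _ _ _ _], head=2, tail=2, size=0
write(55): buf=[_ _ 55 _ _], head=2, tail=3, size=1
write(6): buf=[_ _ 55 6 _], head=2, tail=4, size=2
read(): buf=[_ _ _ 6 _], head=3, tail=4, size=1
read(): buf=[_ _ _ _ _], head=4, tail=4, size=0
write(92): buf=[_ _ _ _ 92], head=4, tail=0, size=1
read(): buf=[_ _ _ _ _], head=0, tail=0, size=0
write(1): buf=[1 _ _ _ _], head=0, tail=1, size=1
read(): buf=[_ _ _ _ _], head=1, tail=1, size=0
write(15): buf=[_ 15 _ _ _], head=1, tail=2, size=1

Answer: _ 15 _ _ _
1
2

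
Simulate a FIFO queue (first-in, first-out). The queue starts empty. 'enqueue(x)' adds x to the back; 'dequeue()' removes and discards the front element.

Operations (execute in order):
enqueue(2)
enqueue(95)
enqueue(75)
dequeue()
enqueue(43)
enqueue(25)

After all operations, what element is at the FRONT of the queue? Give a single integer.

enqueue(2): queue = [2]
enqueue(95): queue = [2, 95]
enqueue(75): queue = [2, 95, 75]
dequeue(): queue = [95, 75]
enqueue(43): queue = [95, 75, 43]
enqueue(25): queue = [95, 75, 43, 25]

Answer: 95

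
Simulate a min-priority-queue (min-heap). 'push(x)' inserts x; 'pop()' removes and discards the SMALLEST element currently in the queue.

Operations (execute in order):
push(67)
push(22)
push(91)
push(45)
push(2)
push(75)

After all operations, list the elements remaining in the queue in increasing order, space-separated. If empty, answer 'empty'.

Answer: 2 22 45 67 75 91

Derivation:
push(67): heap contents = [67]
push(22): heap contents = [22, 67]
push(91): heap contents = [22, 67, 91]
push(45): heap contents = [22, 45, 67, 91]
push(2): heap contents = [2, 22, 45, 67, 91]
push(75): heap contents = [2, 22, 45, 67, 75, 91]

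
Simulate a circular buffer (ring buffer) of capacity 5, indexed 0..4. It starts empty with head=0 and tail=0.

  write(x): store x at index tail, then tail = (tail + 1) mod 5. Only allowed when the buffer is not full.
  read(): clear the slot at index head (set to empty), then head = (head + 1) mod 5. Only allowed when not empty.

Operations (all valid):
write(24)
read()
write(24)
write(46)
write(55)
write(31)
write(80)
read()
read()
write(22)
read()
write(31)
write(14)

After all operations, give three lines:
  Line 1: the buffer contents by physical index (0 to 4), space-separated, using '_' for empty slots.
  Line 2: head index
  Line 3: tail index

Answer: 80 22 31 14 31
4
4

Derivation:
write(24): buf=[24 _ _ _ _], head=0, tail=1, size=1
read(): buf=[_ _ _ _ _], head=1, tail=1, size=0
write(24): buf=[_ 24 _ _ _], head=1, tail=2, size=1
write(46): buf=[_ 24 46 _ _], head=1, tail=3, size=2
write(55): buf=[_ 24 46 55 _], head=1, tail=4, size=3
write(31): buf=[_ 24 46 55 31], head=1, tail=0, size=4
write(80): buf=[80 24 46 55 31], head=1, tail=1, size=5
read(): buf=[80 _ 46 55 31], head=2, tail=1, size=4
read(): buf=[80 _ _ 55 31], head=3, tail=1, size=3
write(22): buf=[80 22 _ 55 31], head=3, tail=2, size=4
read(): buf=[80 22 _ _ 31], head=4, tail=2, size=3
write(31): buf=[80 22 31 _ 31], head=4, tail=3, size=4
write(14): buf=[80 22 31 14 31], head=4, tail=4, size=5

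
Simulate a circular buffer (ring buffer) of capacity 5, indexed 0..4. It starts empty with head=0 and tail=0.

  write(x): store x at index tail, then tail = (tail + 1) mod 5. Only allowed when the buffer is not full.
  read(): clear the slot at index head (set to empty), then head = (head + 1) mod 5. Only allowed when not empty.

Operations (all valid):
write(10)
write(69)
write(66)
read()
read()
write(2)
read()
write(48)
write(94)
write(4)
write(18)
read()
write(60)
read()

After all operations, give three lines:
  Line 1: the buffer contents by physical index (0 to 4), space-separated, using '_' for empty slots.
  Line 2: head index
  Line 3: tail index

write(10): buf=[10 _ _ _ _], head=0, tail=1, size=1
write(69): buf=[10 69 _ _ _], head=0, tail=2, size=2
write(66): buf=[10 69 66 _ _], head=0, tail=3, size=3
read(): buf=[_ 69 66 _ _], head=1, tail=3, size=2
read(): buf=[_ _ 66 _ _], head=2, tail=3, size=1
write(2): buf=[_ _ 66 2 _], head=2, tail=4, size=2
read(): buf=[_ _ _ 2 _], head=3, tail=4, size=1
write(48): buf=[_ _ _ 2 48], head=3, tail=0, size=2
write(94): buf=[94 _ _ 2 48], head=3, tail=1, size=3
write(4): buf=[94 4 _ 2 48], head=3, tail=2, size=4
write(18): buf=[94 4 18 2 48], head=3, tail=3, size=5
read(): buf=[94 4 18 _ 48], head=4, tail=3, size=4
write(60): buf=[94 4 18 60 48], head=4, tail=4, size=5
read(): buf=[94 4 18 60 _], head=0, tail=4, size=4

Answer: 94 4 18 60 _
0
4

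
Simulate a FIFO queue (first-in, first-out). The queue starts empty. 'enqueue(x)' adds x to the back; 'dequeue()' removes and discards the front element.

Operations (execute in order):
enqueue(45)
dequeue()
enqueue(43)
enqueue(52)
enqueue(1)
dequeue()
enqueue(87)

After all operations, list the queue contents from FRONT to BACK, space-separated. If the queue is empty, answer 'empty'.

Answer: 52 1 87

Derivation:
enqueue(45): [45]
dequeue(): []
enqueue(43): [43]
enqueue(52): [43, 52]
enqueue(1): [43, 52, 1]
dequeue(): [52, 1]
enqueue(87): [52, 1, 87]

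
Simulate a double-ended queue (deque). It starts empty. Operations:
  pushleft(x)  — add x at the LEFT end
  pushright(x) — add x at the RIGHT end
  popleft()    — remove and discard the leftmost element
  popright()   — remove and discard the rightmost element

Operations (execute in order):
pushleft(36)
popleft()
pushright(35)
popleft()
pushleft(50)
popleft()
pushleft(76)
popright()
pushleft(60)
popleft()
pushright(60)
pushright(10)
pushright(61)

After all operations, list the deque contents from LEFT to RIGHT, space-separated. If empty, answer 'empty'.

Answer: 60 10 61

Derivation:
pushleft(36): [36]
popleft(): []
pushright(35): [35]
popleft(): []
pushleft(50): [50]
popleft(): []
pushleft(76): [76]
popright(): []
pushleft(60): [60]
popleft(): []
pushright(60): [60]
pushright(10): [60, 10]
pushright(61): [60, 10, 61]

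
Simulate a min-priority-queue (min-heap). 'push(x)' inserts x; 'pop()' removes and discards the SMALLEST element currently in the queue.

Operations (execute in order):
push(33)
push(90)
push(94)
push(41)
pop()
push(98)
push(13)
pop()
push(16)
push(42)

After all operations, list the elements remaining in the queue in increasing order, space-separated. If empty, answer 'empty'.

Answer: 16 41 42 90 94 98

Derivation:
push(33): heap contents = [33]
push(90): heap contents = [33, 90]
push(94): heap contents = [33, 90, 94]
push(41): heap contents = [33, 41, 90, 94]
pop() → 33: heap contents = [41, 90, 94]
push(98): heap contents = [41, 90, 94, 98]
push(13): heap contents = [13, 41, 90, 94, 98]
pop() → 13: heap contents = [41, 90, 94, 98]
push(16): heap contents = [16, 41, 90, 94, 98]
push(42): heap contents = [16, 41, 42, 90, 94, 98]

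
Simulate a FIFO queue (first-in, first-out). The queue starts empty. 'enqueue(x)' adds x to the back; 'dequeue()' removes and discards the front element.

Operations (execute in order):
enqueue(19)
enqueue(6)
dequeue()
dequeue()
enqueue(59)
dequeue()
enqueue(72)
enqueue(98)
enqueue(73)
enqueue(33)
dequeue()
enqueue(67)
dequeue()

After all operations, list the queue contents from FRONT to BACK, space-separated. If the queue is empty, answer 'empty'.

Answer: 73 33 67

Derivation:
enqueue(19): [19]
enqueue(6): [19, 6]
dequeue(): [6]
dequeue(): []
enqueue(59): [59]
dequeue(): []
enqueue(72): [72]
enqueue(98): [72, 98]
enqueue(73): [72, 98, 73]
enqueue(33): [72, 98, 73, 33]
dequeue(): [98, 73, 33]
enqueue(67): [98, 73, 33, 67]
dequeue(): [73, 33, 67]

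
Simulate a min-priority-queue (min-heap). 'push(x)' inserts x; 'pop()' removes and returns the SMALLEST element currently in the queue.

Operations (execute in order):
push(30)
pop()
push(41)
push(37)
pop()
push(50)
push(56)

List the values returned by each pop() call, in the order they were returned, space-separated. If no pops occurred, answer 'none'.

push(30): heap contents = [30]
pop() → 30: heap contents = []
push(41): heap contents = [41]
push(37): heap contents = [37, 41]
pop() → 37: heap contents = [41]
push(50): heap contents = [41, 50]
push(56): heap contents = [41, 50, 56]

Answer: 30 37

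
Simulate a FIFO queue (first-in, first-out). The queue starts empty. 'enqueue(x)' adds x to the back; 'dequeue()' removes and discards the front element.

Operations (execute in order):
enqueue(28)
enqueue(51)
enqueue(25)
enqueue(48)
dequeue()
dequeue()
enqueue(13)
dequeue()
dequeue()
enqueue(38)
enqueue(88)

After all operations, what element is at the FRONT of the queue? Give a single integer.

Answer: 13

Derivation:
enqueue(28): queue = [28]
enqueue(51): queue = [28, 51]
enqueue(25): queue = [28, 51, 25]
enqueue(48): queue = [28, 51, 25, 48]
dequeue(): queue = [51, 25, 48]
dequeue(): queue = [25, 48]
enqueue(13): queue = [25, 48, 13]
dequeue(): queue = [48, 13]
dequeue(): queue = [13]
enqueue(38): queue = [13, 38]
enqueue(88): queue = [13, 38, 88]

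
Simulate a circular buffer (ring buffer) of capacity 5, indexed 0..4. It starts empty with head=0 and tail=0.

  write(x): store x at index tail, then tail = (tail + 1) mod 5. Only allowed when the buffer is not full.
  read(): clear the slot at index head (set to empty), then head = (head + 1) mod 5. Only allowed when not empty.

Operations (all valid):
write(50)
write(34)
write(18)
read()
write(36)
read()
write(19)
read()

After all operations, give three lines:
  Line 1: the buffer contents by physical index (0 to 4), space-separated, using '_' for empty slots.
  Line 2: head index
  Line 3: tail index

write(50): buf=[50 _ _ _ _], head=0, tail=1, size=1
write(34): buf=[50 34 _ _ _], head=0, tail=2, size=2
write(18): buf=[50 34 18 _ _], head=0, tail=3, size=3
read(): buf=[_ 34 18 _ _], head=1, tail=3, size=2
write(36): buf=[_ 34 18 36 _], head=1, tail=4, size=3
read(): buf=[_ _ 18 36 _], head=2, tail=4, size=2
write(19): buf=[_ _ 18 36 19], head=2, tail=0, size=3
read(): buf=[_ _ _ 36 19], head=3, tail=0, size=2

Answer: _ _ _ 36 19
3
0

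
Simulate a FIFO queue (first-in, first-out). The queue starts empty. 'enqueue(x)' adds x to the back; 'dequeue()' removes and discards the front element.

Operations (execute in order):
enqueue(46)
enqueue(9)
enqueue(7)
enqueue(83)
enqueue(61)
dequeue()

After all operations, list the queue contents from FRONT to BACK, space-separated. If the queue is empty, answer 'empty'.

enqueue(46): [46]
enqueue(9): [46, 9]
enqueue(7): [46, 9, 7]
enqueue(83): [46, 9, 7, 83]
enqueue(61): [46, 9, 7, 83, 61]
dequeue(): [9, 7, 83, 61]

Answer: 9 7 83 61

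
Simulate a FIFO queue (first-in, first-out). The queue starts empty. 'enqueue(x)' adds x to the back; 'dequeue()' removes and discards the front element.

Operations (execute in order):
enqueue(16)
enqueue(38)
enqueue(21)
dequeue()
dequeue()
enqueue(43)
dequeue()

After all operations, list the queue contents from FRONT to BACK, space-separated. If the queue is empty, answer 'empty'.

enqueue(16): [16]
enqueue(38): [16, 38]
enqueue(21): [16, 38, 21]
dequeue(): [38, 21]
dequeue(): [21]
enqueue(43): [21, 43]
dequeue(): [43]

Answer: 43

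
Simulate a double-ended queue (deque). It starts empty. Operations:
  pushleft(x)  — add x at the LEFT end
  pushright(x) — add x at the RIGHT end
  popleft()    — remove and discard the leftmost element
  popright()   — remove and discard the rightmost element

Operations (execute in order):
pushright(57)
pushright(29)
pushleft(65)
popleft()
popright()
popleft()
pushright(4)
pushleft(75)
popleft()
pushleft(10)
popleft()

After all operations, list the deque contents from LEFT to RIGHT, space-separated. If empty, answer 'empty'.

Answer: 4

Derivation:
pushright(57): [57]
pushright(29): [57, 29]
pushleft(65): [65, 57, 29]
popleft(): [57, 29]
popright(): [57]
popleft(): []
pushright(4): [4]
pushleft(75): [75, 4]
popleft(): [4]
pushleft(10): [10, 4]
popleft(): [4]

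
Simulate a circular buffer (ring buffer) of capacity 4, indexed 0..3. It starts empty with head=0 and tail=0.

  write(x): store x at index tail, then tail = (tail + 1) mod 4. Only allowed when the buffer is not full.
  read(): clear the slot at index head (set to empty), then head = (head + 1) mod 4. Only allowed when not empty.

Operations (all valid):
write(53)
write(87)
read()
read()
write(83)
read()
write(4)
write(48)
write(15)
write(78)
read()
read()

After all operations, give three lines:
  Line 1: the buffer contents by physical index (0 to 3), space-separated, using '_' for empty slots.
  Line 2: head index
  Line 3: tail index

Answer: _ 15 78 _
1
3

Derivation:
write(53): buf=[53 _ _ _], head=0, tail=1, size=1
write(87): buf=[53 87 _ _], head=0, tail=2, size=2
read(): buf=[_ 87 _ _], head=1, tail=2, size=1
read(): buf=[_ _ _ _], head=2, tail=2, size=0
write(83): buf=[_ _ 83 _], head=2, tail=3, size=1
read(): buf=[_ _ _ _], head=3, tail=3, size=0
write(4): buf=[_ _ _ 4], head=3, tail=0, size=1
write(48): buf=[48 _ _ 4], head=3, tail=1, size=2
write(15): buf=[48 15 _ 4], head=3, tail=2, size=3
write(78): buf=[48 15 78 4], head=3, tail=3, size=4
read(): buf=[48 15 78 _], head=0, tail=3, size=3
read(): buf=[_ 15 78 _], head=1, tail=3, size=2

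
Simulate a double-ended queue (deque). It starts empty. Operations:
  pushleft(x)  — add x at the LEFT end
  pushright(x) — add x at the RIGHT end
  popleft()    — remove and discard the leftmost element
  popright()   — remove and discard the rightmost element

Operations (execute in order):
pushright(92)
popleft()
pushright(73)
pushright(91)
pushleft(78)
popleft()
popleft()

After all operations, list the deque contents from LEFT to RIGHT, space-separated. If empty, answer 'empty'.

Answer: 91

Derivation:
pushright(92): [92]
popleft(): []
pushright(73): [73]
pushright(91): [73, 91]
pushleft(78): [78, 73, 91]
popleft(): [73, 91]
popleft(): [91]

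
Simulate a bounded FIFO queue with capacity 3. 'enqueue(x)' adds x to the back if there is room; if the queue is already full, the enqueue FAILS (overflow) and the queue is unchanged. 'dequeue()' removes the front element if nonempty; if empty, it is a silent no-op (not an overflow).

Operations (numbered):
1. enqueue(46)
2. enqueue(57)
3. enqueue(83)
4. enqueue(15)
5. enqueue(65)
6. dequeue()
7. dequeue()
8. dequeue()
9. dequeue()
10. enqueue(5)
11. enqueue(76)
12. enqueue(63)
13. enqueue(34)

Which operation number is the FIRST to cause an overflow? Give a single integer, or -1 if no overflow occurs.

Answer: 4

Derivation:
1. enqueue(46): size=1
2. enqueue(57): size=2
3. enqueue(83): size=3
4. enqueue(15): size=3=cap → OVERFLOW (fail)
5. enqueue(65): size=3=cap → OVERFLOW (fail)
6. dequeue(): size=2
7. dequeue(): size=1
8. dequeue(): size=0
9. dequeue(): empty, no-op, size=0
10. enqueue(5): size=1
11. enqueue(76): size=2
12. enqueue(63): size=3
13. enqueue(34): size=3=cap → OVERFLOW (fail)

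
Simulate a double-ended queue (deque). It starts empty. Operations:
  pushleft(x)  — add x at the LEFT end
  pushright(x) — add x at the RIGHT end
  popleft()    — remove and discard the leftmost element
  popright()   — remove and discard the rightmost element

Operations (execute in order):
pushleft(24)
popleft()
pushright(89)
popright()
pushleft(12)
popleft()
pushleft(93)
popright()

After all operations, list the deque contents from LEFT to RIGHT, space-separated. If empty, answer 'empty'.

pushleft(24): [24]
popleft(): []
pushright(89): [89]
popright(): []
pushleft(12): [12]
popleft(): []
pushleft(93): [93]
popright(): []

Answer: empty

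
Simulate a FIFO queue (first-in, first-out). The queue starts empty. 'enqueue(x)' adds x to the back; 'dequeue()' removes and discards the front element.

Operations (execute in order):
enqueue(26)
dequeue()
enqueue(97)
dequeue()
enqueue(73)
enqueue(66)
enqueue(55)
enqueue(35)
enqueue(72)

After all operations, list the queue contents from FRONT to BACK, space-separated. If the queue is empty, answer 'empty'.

enqueue(26): [26]
dequeue(): []
enqueue(97): [97]
dequeue(): []
enqueue(73): [73]
enqueue(66): [73, 66]
enqueue(55): [73, 66, 55]
enqueue(35): [73, 66, 55, 35]
enqueue(72): [73, 66, 55, 35, 72]

Answer: 73 66 55 35 72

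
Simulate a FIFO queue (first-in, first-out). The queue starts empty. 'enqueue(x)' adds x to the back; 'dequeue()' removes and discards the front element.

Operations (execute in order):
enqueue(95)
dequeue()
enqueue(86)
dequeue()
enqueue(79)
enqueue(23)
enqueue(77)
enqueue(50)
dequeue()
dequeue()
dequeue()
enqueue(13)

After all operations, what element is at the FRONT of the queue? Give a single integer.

enqueue(95): queue = [95]
dequeue(): queue = []
enqueue(86): queue = [86]
dequeue(): queue = []
enqueue(79): queue = [79]
enqueue(23): queue = [79, 23]
enqueue(77): queue = [79, 23, 77]
enqueue(50): queue = [79, 23, 77, 50]
dequeue(): queue = [23, 77, 50]
dequeue(): queue = [77, 50]
dequeue(): queue = [50]
enqueue(13): queue = [50, 13]

Answer: 50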